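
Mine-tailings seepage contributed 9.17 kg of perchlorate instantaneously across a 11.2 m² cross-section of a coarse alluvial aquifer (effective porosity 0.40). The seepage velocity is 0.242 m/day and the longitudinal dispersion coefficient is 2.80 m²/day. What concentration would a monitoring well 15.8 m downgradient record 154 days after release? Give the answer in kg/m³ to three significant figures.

0.0213 kg/m³

For an instantaneous plane source, C(x,t) = M/(n_e·A·√(4πDt)) · exp(−(x−vt)²/(4Dt)), with n_e·A the pore (flow) area.
Plume center vt = 0.242 × 154 = 37.268 m, so the well at 15.8 m is 21.468 m upgradient of the peak.
√(4πDt) = 73.61 m, giving peak height M/(n_e·A·√(4πDt)) = 9.17/(0.40 × 11.2 × 73.61) = 0.02781 kg/m³.
(x−vt)²/(4Dt) = (-21.468)²/(4 × 2.80 × 154) = 0.2672; exp(−0.2672) = 0.7655.
C = 0.02781 × 0.7655 = 0.0213 kg/m³.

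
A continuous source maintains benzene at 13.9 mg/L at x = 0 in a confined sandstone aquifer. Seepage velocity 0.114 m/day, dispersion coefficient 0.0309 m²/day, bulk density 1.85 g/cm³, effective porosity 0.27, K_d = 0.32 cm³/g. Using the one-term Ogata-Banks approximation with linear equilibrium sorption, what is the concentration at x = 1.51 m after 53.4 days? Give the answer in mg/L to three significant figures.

Retardation factor R = 1 + ρ_b·K_d/n = 1 + 1.85 × 0.32/0.27 = 3.193.
Sorption retards both mechanisms: v_R = v/R = 0.03570 m/day, D_R = D/R = 0.009677 m²/day.
v_R·t = 0.03570 × 53.4 = 1.90638 m; 2√(D_R t) = 1.438 m; argument = (1.51 − 1.90638)/1.438 = -0.2756.
C = C₀ × ½·erfc(-0.2756) = 13.9 × 0.6516 = 9.06 mg/L.

9.06 mg/L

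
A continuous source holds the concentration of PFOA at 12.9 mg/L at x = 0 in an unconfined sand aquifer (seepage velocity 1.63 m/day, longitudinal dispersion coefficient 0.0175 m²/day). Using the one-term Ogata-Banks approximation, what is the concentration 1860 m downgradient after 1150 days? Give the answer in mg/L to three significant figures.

For a continuous step input, C/C₀ ≈ ½·erfc((x−vt)/(2√(Dt))).
vt = 1.63 × 1150 = 1874.5 m and 2√(Dt) = 2√(0.0175 × 1150) = 8.972 m.
Argument (x−vt)/(2√(Dt)) = (1860 − 1874.5)/8.972 = -1.616; ½·erfc(-1.616) = 0.9889.
C = 12.9 × 0.9889 = 12.8 mg/L.

12.8 mg/L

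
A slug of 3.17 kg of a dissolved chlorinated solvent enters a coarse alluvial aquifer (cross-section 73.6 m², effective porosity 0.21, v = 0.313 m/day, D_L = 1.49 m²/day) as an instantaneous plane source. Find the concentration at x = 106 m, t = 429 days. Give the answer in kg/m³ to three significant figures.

0.00167 kg/m³

For an instantaneous plane source, C(x,t) = M/(n_e·A·√(4πDt)) · exp(−(x−vt)²/(4Dt)), with n_e·A the pore (flow) area.
Plume center vt = 0.313 × 429 = 134.277 m, so the well at 106 m is 28.277 m upgradient of the peak.
√(4πDt) = 89.62 m, giving peak height M/(n_e·A·√(4πDt)) = 3.17/(0.21 × 73.6 × 89.62) = 0.002289 kg/m³.
(x−vt)²/(4Dt) = (-28.277)²/(4 × 1.49 × 429) = 0.3127; exp(−0.3127) = 0.7315.
C = 0.002289 × 0.7315 = 0.00167 kg/m³.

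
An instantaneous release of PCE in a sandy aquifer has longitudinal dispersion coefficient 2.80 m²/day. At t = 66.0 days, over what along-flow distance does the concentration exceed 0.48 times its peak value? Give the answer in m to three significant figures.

The plume is Gaussian with σ = √(2Dt) = √(2 × 2.80 × 66.0) = 19.22 m.
C/C_peak = exp(−Δx²/(2σ²)) = 0.48 ⇒ Δx = σ·√(−2 ln 0.48) = 19.22 × 1.212 = 23.29 m.
Width = 2Δx = 46.6 m.

46.6 m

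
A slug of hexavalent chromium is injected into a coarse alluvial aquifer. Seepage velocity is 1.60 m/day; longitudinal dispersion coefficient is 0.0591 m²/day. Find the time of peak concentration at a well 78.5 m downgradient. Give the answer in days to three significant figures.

49.0 days

For the 1D instantaneous-source solution, setting ∂C/∂t = 0 at fixed x gives v²t² + 2Dt − x² = 0, so t = (√(D² + v²x²) − D)/v².
√(D² + v²x²) = √(0.0591² + 1.60² × 78.5²) = 125.6; v² = 2.56.
t = (125.6 − 0.0591)/2.56 = 49.0 days (vs. the pure-advection estimate x/v = 49.1 d).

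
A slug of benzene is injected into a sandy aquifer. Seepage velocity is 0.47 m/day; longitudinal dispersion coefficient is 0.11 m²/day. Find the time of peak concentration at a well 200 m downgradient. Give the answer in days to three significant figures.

425 days

For the 1D instantaneous-source solution, setting ∂C/∂t = 0 at fixed x gives v²t² + 2Dt − x² = 0, so t = (√(D² + v²x²) − D)/v².
√(D² + v²x²) = √(0.11² + 0.47² × 200²) = 94.00; v² = 0.2209.
t = (94.00 − 0.11)/0.2209 = 425 days (vs. the pure-advection estimate x/v = 426 d).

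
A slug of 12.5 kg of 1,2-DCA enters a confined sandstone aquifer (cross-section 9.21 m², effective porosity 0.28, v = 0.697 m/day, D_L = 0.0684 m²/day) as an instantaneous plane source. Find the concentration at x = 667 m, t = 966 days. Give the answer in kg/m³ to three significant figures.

0.145 kg/m³

For an instantaneous plane source, C(x,t) = M/(n_e·A·√(4πDt)) · exp(−(x−vt)²/(4Dt)), with n_e·A the pore (flow) area.
Plume center vt = 0.697 × 966 = 673.302 m, so the well at 667 m is 6.302 m upgradient of the peak.
√(4πDt) = 28.82 m, giving peak height M/(n_e·A·√(4πDt)) = 12.5/(0.28 × 9.21 × 28.82) = 0.1682 kg/m³.
(x−vt)²/(4Dt) = (-6.302)²/(4 × 0.0684 × 966) = 0.1503; exp(−0.1503) = 0.8604.
C = 0.1682 × 0.8604 = 0.145 kg/m³.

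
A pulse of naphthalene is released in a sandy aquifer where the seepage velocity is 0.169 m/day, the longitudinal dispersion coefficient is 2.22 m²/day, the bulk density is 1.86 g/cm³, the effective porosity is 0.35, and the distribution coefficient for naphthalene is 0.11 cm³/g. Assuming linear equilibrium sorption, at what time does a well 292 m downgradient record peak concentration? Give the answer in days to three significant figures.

Retardation factor R = 1 + ρ_b·K_d/n = 1 + 1.86 × 0.11/0.35 = 1.585.
Sorption retards both mechanisms: v_R = v/R = 0.1066 m/day, D_R = D/R = 1.401 m²/day.
Peak time from v_R²t² + 2D_R t − x² = 0: t = (√(D_R² + v_R²x²) − D_R)/v_R².
√(D_R² + v_R²x²) = √(1.401² + 0.1066² × 292²) = 31.16; v_R² = 0.01136.
t = (31.16 − 1.401)/0.01136 = 2620 days.

2620 days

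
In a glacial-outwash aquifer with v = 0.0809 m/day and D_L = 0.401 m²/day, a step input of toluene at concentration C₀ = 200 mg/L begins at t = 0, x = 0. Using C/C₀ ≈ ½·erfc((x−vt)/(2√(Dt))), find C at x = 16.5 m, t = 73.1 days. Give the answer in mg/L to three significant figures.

For a continuous step input, C/C₀ ≈ ½·erfc((x−vt)/(2√(Dt))).
vt = 0.0809 × 73.1 = 5.91379 m and 2√(Dt) = 2√(0.401 × 73.1) = 10.83 m.
Argument (x−vt)/(2√(Dt)) = (16.5 − 5.91379)/10.83 = 0.9775; ½·erfc(0.9775) = 0.08343.
C = 200 × 0.08343 = 16.7 mg/L.

16.7 mg/L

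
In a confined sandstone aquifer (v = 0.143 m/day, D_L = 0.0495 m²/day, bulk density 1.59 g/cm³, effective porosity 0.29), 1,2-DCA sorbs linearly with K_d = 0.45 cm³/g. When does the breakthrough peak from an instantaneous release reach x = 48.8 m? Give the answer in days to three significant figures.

1170 days

Retardation factor R = 1 + ρ_b·K_d/n = 1 + 1.59 × 0.45/0.29 = 3.467.
Sorption retards both mechanisms: v_R = v/R = 0.04125 m/day, D_R = D/R = 0.01428 m²/day.
Peak time from v_R²t² + 2D_R t − x² = 0: t = (√(D_R² + v_R²x²) − D_R)/v_R².
√(D_R² + v_R²x²) = √(0.01428² + 0.04125² × 48.8²) = 2.013; v_R² = 0.001702.
t = (2.013 − 0.01428)/0.001702 = 1170 days.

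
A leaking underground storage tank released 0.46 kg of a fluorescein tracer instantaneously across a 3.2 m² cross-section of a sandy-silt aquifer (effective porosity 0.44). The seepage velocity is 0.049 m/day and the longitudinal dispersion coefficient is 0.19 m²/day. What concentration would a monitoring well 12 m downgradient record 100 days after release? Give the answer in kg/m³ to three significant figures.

0.0109 kg/m³

For an instantaneous plane source, C(x,t) = M/(n_e·A·√(4πDt)) · exp(−(x−vt)²/(4Dt)), with n_e·A the pore (flow) area.
Plume center vt = 0.049 × 100 = 4.9 m, so the well at 12 m is 7.1 m downgradient of the peak.
√(4πDt) = 15.45 m, giving peak height M/(n_e·A·√(4πDt)) = 0.46/(0.44 × 3.2 × 15.45) = 0.02115 kg/m³.
(x−vt)²/(4Dt) = (7.1)²/(4 × 0.19 × 100) = 0.6633; exp(−0.6633) = 0.5151.
C = 0.02115 × 0.5151 = 0.0109 kg/m³.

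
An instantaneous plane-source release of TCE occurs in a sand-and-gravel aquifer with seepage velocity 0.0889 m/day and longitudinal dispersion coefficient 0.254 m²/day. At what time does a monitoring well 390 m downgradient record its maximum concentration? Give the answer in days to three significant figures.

For the 1D instantaneous-source solution, setting ∂C/∂t = 0 at fixed x gives v²t² + 2Dt − x² = 0, so t = (√(D² + v²x²) − D)/v².
√(D² + v²x²) = √(0.254² + 0.0889² × 390²) = 34.67; v² = 0.00790321.
t = (34.67 − 0.254)/0.00790321 = 4350 days (vs. the pure-advection estimate x/v = 4390 d).

4350 days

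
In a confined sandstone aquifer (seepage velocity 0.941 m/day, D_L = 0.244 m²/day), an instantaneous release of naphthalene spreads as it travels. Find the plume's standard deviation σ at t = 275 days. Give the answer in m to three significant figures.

Dispersive spreading gives a Gaussian with σ² = 2Dt; advection only shifts the center.
σ = √(2 × 0.244 × 275) = 11.6 m.

11.6 m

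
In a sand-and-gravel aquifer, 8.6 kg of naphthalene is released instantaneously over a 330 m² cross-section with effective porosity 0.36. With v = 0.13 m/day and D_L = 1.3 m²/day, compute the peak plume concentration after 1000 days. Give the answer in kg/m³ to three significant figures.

The peak of an instantaneous 1D plume sits at x = vt; there the Gaussian factor is 1 and C_max = M/(n_e·A·√(4πDt)), where n_e·A is the pore area the mass is dissolved in.
√(4πDt) = √(4π × 1.3 × 1000) = 127.8 m, so C_max = 8.6/(0.36 × 330 × 127.8) = 0.000566 kg/m³.

0.000566 kg/m³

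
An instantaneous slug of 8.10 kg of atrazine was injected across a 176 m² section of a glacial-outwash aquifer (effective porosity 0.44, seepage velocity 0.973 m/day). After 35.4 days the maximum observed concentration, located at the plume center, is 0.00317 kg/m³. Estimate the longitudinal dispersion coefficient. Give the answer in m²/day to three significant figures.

At the plume center C_max = M/(n_e·A·√(4πDt)), so D = M²/(4πt·(n_e·A·C_max)²).
n_e·A·C_max = 0.44 × 176 × 0.00317 = 0.2455 kg/m.
D = 8.10²/(4π × 35.4 × 0.2455²) = 2.45 m²/day.

2.45 m²/day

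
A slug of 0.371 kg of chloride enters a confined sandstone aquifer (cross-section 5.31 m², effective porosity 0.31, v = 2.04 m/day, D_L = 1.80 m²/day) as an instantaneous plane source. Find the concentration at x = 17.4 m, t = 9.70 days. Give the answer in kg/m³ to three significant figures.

0.0140 kg/m³

For an instantaneous plane source, C(x,t) = M/(n_e·A·√(4πDt)) · exp(−(x−vt)²/(4Dt)), with n_e·A the pore (flow) area.
Plume center vt = 2.04 × 9.70 = 19.788 m, so the well at 17.4 m is 2.388 m upgradient of the peak.
√(4πDt) = 14.81 m, giving peak height M/(n_e·A·√(4πDt)) = 0.371/(0.31 × 5.31 × 14.81) = 0.01522 kg/m³.
(x−vt)²/(4Dt) = (-2.388)²/(4 × 1.80 × 9.70) = 0.08165; exp(−0.08165) = 0.9216.
C = 0.01522 × 0.9216 = 0.0140 kg/m³.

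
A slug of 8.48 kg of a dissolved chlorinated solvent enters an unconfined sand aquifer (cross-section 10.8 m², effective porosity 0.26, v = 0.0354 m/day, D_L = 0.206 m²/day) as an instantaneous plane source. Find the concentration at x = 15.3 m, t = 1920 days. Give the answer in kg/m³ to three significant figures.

0.00742 kg/m³

For an instantaneous plane source, C(x,t) = M/(n_e·A·√(4πDt)) · exp(−(x−vt)²/(4Dt)), with n_e·A the pore (flow) area.
Plume center vt = 0.0354 × 1920 = 67.968 m, so the well at 15.3 m is 52.668 m upgradient of the peak.
√(4πDt) = 70.50 m, giving peak height M/(n_e·A·√(4πDt)) = 8.48/(0.26 × 10.8 × 70.50) = 0.04284 kg/m³.
(x−vt)²/(4Dt) = (-52.668)²/(4 × 0.206 × 1920) = 1.753; exp(−1.753) = 0.1733.
C = 0.04284 × 0.1733 = 0.00742 kg/m³.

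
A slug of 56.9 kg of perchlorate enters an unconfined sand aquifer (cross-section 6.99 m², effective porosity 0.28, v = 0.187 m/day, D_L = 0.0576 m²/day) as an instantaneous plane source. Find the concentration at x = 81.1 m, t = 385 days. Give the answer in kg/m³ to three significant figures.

0.684 kg/m³

For an instantaneous plane source, C(x,t) = M/(n_e·A·√(4πDt)) · exp(−(x−vt)²/(4Dt)), with n_e·A the pore (flow) area.
Plume center vt = 0.187 × 385 = 71.995 m, so the well at 81.1 m is 9.105 m downgradient of the peak.
√(4πDt) = 16.69 m, giving peak height M/(n_e·A·√(4πDt)) = 56.9/(0.28 × 6.99 × 16.69) = 1.742 kg/m³.
(x−vt)²/(4Dt) = (9.105)²/(4 × 0.0576 × 385) = 0.9346; exp(−0.9346) = 0.3927.
C = 1.742 × 0.3927 = 0.684 kg/m³.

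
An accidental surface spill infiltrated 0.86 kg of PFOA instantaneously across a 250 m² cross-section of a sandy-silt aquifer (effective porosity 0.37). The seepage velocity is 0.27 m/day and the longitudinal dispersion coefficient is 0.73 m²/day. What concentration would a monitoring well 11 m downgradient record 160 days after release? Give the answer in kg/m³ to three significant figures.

For an instantaneous plane source, C(x,t) = M/(n_e·A·√(4πDt)) · exp(−(x−vt)²/(4Dt)), with n_e·A the pore (flow) area.
Plume center vt = 0.27 × 160 = 43.2 m, so the well at 11 m is 32.2 m upgradient of the peak.
√(4πDt) = 38.31 m, giving peak height M/(n_e·A·√(4πDt)) = 0.86/(0.37 × 250 × 38.31) = 0.0002427 kg/m³.
(x−vt)²/(4Dt) = (-32.2)²/(4 × 0.73 × 160) = 2.219; exp(−2.219) = 0.1087.
C = 0.0002427 × 0.1087 = 2.64e-05 kg/m³.

2.64e-05 kg/m³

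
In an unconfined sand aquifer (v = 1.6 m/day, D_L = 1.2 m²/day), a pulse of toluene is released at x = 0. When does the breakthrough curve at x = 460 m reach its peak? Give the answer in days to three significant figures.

287 days

For the 1D instantaneous-source solution, setting ∂C/∂t = 0 at fixed x gives v²t² + 2Dt − x² = 0, so t = (√(D² + v²x²) − D)/v².
√(D² + v²x²) = √(1.2² + 1.6² × 460²) = 736.0; v² = 2.56.
t = (736.0 − 1.2)/2.56 = 287 days (vs. the pure-advection estimate x/v = 288 d).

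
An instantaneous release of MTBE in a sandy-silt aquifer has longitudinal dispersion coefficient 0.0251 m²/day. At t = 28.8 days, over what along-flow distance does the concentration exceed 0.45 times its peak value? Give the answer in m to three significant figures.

3.04 m

The plume is Gaussian with σ = √(2Dt) = √(2 × 0.0251 × 28.8) = 1.202 m.
C/C_peak = exp(−Δx²/(2σ²)) = 0.45 ⇒ Δx = σ·√(−2 ln 0.45) = 1.202 × 1.264 = 1.519 m.
Width = 2Δx = 3.04 m.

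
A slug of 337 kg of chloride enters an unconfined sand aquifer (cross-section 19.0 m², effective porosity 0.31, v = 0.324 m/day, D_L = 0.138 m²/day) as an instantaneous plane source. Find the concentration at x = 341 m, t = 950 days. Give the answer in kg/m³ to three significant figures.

For an instantaneous plane source, C(x,t) = M/(n_e·A·√(4πDt)) · exp(−(x−vt)²/(4Dt)), with n_e·A the pore (flow) area.
Plume center vt = 0.324 × 950 = 307.8 m, so the well at 341 m is 33.2 m downgradient of the peak.
√(4πDt) = 40.59 m, giving peak height M/(n_e·A·√(4πDt)) = 337/(0.31 × 19.0 × 40.59) = 1.410 kg/m³.
(x−vt)²/(4Dt) = (33.2)²/(4 × 0.138 × 950) = 2.102; exp(−2.102) = 0.1222.
C = 1.410 × 0.1222 = 0.172 kg/m³.

0.172 kg/m³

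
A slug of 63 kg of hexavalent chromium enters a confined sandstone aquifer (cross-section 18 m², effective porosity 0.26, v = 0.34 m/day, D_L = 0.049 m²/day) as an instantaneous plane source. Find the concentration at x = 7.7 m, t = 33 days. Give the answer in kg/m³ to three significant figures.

0.440 kg/m³

For an instantaneous plane source, C(x,t) = M/(n_e·A·√(4πDt)) · exp(−(x−vt)²/(4Dt)), with n_e·A the pore (flow) area.
Plume center vt = 0.34 × 33 = 11.22 m, so the well at 7.7 m is 3.52 m upgradient of the peak.
√(4πDt) = 4.508 m, giving peak height M/(n_e·A·√(4πDt)) = 63/(0.26 × 18 × 4.508) = 2.986 kg/m³.
(x−vt)²/(4Dt) = (-3.52)²/(4 × 0.049 × 33) = 1.916; exp(−1.916) = 0.1472.
C = 2.986 × 0.1472 = 0.440 kg/m³.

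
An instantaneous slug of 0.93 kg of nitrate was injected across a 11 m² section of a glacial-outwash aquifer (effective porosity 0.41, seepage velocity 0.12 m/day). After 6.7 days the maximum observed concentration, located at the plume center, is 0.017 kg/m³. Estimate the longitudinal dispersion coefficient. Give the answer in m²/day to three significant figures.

1.75 m²/day

At the plume center C_max = M/(n_e·A·√(4πDt)), so D = M²/(4πt·(n_e·A·C_max)²).
n_e·A·C_max = 0.41 × 11 × 0.017 = 0.07667 kg/m.
D = 0.93²/(4π × 6.7 × 0.07667²) = 1.75 m²/day.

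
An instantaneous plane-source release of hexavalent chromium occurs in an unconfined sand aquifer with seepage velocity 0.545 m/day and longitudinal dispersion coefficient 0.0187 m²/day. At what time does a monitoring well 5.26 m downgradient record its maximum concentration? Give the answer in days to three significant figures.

9.59 days

For the 1D instantaneous-source solution, setting ∂C/∂t = 0 at fixed x gives v²t² + 2Dt − x² = 0, so t = (√(D² + v²x²) − D)/v².
√(D² + v²x²) = √(0.0187² + 0.545² × 5.26²) = 2.867; v² = 0.297025.
t = (2.867 − 0.0187)/0.297025 = 9.59 days (vs. the pure-advection estimate x/v = 9.65 d).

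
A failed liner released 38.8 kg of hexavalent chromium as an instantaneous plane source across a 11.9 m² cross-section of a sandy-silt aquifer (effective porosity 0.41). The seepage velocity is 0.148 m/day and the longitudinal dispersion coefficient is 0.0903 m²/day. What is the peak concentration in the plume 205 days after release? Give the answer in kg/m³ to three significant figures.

The peak of an instantaneous 1D plume sits at x = vt; there the Gaussian factor is 1 and C_max = M/(n_e·A·√(4πDt)), where n_e·A is the pore area the mass is dissolved in.
√(4πDt) = √(4π × 0.0903 × 205) = 15.25 m, so C_max = 38.8/(0.41 × 11.9 × 15.25) = 0.521 kg/m³.

0.521 kg/m³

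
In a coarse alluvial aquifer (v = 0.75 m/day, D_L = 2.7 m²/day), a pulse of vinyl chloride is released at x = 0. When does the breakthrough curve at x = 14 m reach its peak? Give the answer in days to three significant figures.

14.5 days

For the 1D instantaneous-source solution, setting ∂C/∂t = 0 at fixed x gives v²t² + 2Dt − x² = 0, so t = (√(D² + v²x²) − D)/v².
√(D² + v²x²) = √(2.7² + 0.75² × 14²) = 10.84; v² = 0.5625.
t = (10.84 − 2.7)/0.5625 = 14.5 days (vs. the pure-advection estimate x/v = 18.7 d).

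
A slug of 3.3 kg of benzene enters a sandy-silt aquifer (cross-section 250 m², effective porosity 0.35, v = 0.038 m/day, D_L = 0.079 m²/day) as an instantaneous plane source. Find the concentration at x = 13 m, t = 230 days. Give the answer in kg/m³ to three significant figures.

For an instantaneous plane source, C(x,t) = M/(n_e·A·√(4πDt)) · exp(−(x−vt)²/(4Dt)), with n_e·A the pore (flow) area.
Plume center vt = 0.038 × 230 = 8.74 m, so the well at 13 m is 4.26 m downgradient of the peak.
√(4πDt) = 15.11 m, giving peak height M/(n_e·A·√(4πDt)) = 3.3/(0.35 × 250 × 15.11) = 0.002496 kg/m³.
(x−vt)²/(4Dt) = (4.26)²/(4 × 0.079 × 230) = 0.2497; exp(−0.2497) = 0.7790.
C = 0.002496 × 0.7790 = 0.00194 kg/m³.

0.00194 kg/m³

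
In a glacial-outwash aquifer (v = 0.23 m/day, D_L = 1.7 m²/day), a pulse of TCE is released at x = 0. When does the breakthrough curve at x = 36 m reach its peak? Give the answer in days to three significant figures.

128 days

For the 1D instantaneous-source solution, setting ∂C/∂t = 0 at fixed x gives v²t² + 2Dt − x² = 0, so t = (√(D² + v²x²) − D)/v².
√(D² + v²x²) = √(1.7² + 0.23² × 36²) = 8.453; v² = 0.0529.
t = (8.453 − 1.7)/0.0529 = 128 days (vs. the pure-advection estimate x/v = 157 d).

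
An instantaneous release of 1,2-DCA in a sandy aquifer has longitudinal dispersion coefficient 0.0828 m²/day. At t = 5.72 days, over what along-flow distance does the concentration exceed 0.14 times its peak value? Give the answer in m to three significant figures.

3.86 m

The plume is Gaussian with σ = √(2Dt) = √(2 × 0.0828 × 5.72) = 0.9733 m.
C/C_peak = exp(−Δx²/(2σ²)) = 0.14 ⇒ Δx = σ·√(−2 ln 0.14) = 0.9733 × 1.983 = 1.930 m.
Width = 2Δx = 3.86 m.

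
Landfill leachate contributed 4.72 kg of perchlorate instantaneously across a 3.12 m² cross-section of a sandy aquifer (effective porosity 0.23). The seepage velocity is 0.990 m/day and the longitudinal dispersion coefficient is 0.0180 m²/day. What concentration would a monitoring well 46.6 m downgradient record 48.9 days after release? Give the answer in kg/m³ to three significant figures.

0.779 kg/m³

For an instantaneous plane source, C(x,t) = M/(n_e·A·√(4πDt)) · exp(−(x−vt)²/(4Dt)), with n_e·A the pore (flow) area.
Plume center vt = 0.990 × 48.9 = 48.411 m, so the well at 46.6 m is 1.811 m upgradient of the peak.
√(4πDt) = 3.326 m, giving peak height M/(n_e·A·√(4πDt)) = 4.72/(0.23 × 3.12 × 3.326) = 1.978 kg/m³.
(x−vt)²/(4Dt) = (-1.811)²/(4 × 0.0180 × 48.9) = 0.9315; exp(−0.9315) = 0.3940.
C = 1.978 × 0.3940 = 0.779 kg/m³.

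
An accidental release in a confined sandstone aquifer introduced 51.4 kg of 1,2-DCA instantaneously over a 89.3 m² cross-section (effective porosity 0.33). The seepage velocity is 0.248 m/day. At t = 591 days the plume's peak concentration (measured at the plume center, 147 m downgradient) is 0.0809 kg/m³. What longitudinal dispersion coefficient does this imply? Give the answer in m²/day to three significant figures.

At the plume center C_max = M/(n_e·A·√(4πDt)), so D = M²/(4πt·(n_e·A·C_max)²).
n_e·A·C_max = 0.33 × 89.3 × 0.0809 = 2.384 kg/m.
D = 51.4²/(4π × 591 × 2.384²) = 0.0626 m²/day.

0.0626 m²/day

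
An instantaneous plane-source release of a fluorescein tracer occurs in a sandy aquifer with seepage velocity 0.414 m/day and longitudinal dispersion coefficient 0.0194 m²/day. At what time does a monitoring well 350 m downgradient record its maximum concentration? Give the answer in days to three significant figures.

For the 1D instantaneous-source solution, setting ∂C/∂t = 0 at fixed x gives v²t² + 2Dt − x² = 0, so t = (√(D² + v²x²) − D)/v².
√(D² + v²x²) = √(0.0194² + 0.414² × 350²) = 144.9; v² = 0.171396.
t = (144.9 − 0.0194)/0.171396 = 845 days (vs. the pure-advection estimate x/v = 845 d).

845 days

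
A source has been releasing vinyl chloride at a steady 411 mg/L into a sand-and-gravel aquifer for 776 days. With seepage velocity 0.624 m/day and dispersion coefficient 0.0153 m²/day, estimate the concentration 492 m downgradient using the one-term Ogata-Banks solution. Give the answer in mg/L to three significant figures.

For a continuous step input, C/C₀ ≈ ½·erfc((x−vt)/(2√(Dt))).
vt = 0.624 × 776 = 484.224 m and 2√(Dt) = 2√(0.0153 × 776) = 6.891 m.
Argument (x−vt)/(2√(Dt)) = (492 − 484.224)/6.891 = 1.128; ½·erfc(1.128) = 0.05533.
C = 411 × 0.05533 = 22.7 mg/L.

22.7 mg/L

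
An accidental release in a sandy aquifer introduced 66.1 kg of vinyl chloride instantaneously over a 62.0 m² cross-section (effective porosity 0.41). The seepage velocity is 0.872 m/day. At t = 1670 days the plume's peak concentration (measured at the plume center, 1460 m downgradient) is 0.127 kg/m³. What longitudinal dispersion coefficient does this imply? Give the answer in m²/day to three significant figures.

At the plume center C_max = M/(n_e·A·√(4πDt)), so D = M²/(4πt·(n_e·A·C_max)²).
n_e·A·C_max = 0.41 × 62.0 × 0.127 = 3.228 kg/m.
D = 66.1²/(4π × 1670 × 3.228²) = 0.0200 m²/day.

0.0200 m²/day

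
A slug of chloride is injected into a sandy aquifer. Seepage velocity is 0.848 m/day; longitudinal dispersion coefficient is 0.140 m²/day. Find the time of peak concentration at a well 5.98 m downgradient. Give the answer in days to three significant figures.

For the 1D instantaneous-source solution, setting ∂C/∂t = 0 at fixed x gives v²t² + 2Dt − x² = 0, so t = (√(D² + v²x²) − D)/v².
√(D² + v²x²) = √(0.140² + 0.848² × 5.98²) = 5.073; v² = 0.719104.
t = (5.073 − 0.140)/0.719104 = 6.86 days (vs. the pure-advection estimate x/v = 7.05 d).

6.86 days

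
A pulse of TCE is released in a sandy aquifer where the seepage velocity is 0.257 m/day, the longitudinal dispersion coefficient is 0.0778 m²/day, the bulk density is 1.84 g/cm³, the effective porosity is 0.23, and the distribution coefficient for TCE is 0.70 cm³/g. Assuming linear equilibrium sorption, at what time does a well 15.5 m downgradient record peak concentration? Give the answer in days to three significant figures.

Retardation factor R = 1 + ρ_b·K_d/n = 1 + 1.84 × 0.70/0.23 = 6.600.
Sorption retards both mechanisms: v_R = v/R = 0.03894 m/day, D_R = D/R = 0.01179 m²/day.
Peak time from v_R²t² + 2D_R t − x² = 0: t = (√(D_R² + v_R²x²) − D_R)/v_R².
√(D_R² + v_R²x²) = √(0.01179² + 0.03894² × 15.5²) = 0.6037; v_R² = 0.001516.
t = (0.6037 − 0.01179)/0.001516 = 390 days.

390 days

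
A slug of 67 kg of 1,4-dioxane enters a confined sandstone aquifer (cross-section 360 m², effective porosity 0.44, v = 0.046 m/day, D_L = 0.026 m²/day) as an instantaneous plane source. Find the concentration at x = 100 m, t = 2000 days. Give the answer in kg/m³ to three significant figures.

For an instantaneous plane source, C(x,t) = M/(n_e·A·√(4πDt)) · exp(−(x−vt)²/(4Dt)), with n_e·A the pore (flow) area.
Plume center vt = 0.046 × 2000 = 92 m, so the well at 100 m is 8 m downgradient of the peak.
√(4πDt) = 25.56 m, giving peak height M/(n_e·A·√(4πDt)) = 67/(0.44 × 360 × 25.56) = 0.01655 kg/m³.
(x−vt)²/(4Dt) = (8)²/(4 × 0.026 × 2000) = 0.3077; exp(−0.3077) = 0.7351.
C = 0.01655 × 0.7351 = 0.0122 kg/m³.

0.0122 kg/m³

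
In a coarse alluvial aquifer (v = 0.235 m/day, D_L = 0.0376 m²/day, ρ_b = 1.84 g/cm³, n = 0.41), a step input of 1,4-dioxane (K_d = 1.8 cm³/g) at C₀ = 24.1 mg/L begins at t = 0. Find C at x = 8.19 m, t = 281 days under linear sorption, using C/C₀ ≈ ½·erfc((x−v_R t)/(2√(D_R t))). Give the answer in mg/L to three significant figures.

Retardation factor R = 1 + ρ_b·K_d/n = 1 + 1.84 × 1.8/0.41 = 9.078.
Sorption retards both mechanisms: v_R = v/R = 0.02589 m/day, D_R = D/R = 0.004142 m²/day.
v_R·t = 0.02589 × 281 = 7.27509 m; 2√(D_R t) = 2.158 m; argument = (8.19 − 7.27509)/2.158 = 0.4240.
C = C₀ × ½·erfc(0.4240) = 24.1 × 0.2744 = 6.61 mg/L.

6.61 mg/L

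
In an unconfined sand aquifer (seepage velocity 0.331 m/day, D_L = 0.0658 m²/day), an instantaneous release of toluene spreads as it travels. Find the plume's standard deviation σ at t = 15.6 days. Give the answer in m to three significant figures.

Dispersive spreading gives a Gaussian with σ² = 2Dt; advection only shifts the center.
σ = √(2 × 0.0658 × 15.6) = 1.43 m.

1.43 m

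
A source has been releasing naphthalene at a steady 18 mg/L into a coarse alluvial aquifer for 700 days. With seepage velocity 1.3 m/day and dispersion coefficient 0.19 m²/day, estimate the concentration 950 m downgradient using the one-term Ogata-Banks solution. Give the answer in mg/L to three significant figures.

0.128 mg/L

For a continuous step input, C/C₀ ≈ ½·erfc((x−vt)/(2√(Dt))).
vt = 1.3 × 700 = 910 m and 2√(Dt) = 2√(0.19 × 700) = 23.07 m.
Argument (x−vt)/(2√(Dt)) = (950 − 910)/23.07 = 1.734; ½·erfc(1.734) = 0.007098.
C = 18 × 0.007098 = 0.128 mg/L.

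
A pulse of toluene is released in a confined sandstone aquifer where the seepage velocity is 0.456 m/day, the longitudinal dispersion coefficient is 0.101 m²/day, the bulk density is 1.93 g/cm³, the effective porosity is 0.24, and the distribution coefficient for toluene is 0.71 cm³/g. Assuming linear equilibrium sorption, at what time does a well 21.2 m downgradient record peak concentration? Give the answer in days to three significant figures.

Retardation factor R = 1 + ρ_b·K_d/n = 1 + 1.93 × 0.71/0.24 = 6.710.
Sorption retards both mechanisms: v_R = v/R = 0.06796 m/day, D_R = D/R = 0.01505 m²/day.
Peak time from v_R²t² + 2D_R t − x² = 0: t = (√(D_R² + v_R²x²) − D_R)/v_R².
√(D_R² + v_R²x²) = √(0.01505² + 0.06796² × 21.2²) = 1.441; v_R² = 0.004619.
t = (1.441 − 0.01505)/0.004619 = 309 days.

309 days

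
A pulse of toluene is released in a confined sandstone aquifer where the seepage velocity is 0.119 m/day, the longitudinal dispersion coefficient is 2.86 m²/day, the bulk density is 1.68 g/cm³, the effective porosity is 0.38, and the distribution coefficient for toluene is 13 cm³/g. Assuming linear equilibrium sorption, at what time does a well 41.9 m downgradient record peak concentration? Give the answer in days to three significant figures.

11900 days

Retardation factor R = 1 + ρ_b·K_d/n = 1 + 1.68 × 13/0.38 = 58.47.
Sorption retards both mechanisms: v_R = v/R = 0.002035 m/day, D_R = D/R = 0.04891 m²/day.
Peak time from v_R²t² + 2D_R t − x² = 0: t = (√(D_R² + v_R²x²) − D_R)/v_R².
√(D_R² + v_R²x²) = √(0.04891² + 0.002035² × 41.9²) = 0.09830; v_R² = 4.141e-06.
t = (0.09830 − 0.04891)/4.141e-06 = 11900 days.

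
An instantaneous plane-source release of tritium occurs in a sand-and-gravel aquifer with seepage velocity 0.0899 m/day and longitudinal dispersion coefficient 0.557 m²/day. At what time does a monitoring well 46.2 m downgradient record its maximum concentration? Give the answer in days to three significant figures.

For the 1D instantaneous-source solution, setting ∂C/∂t = 0 at fixed x gives v²t² + 2Dt − x² = 0, so t = (√(D² + v²x²) − D)/v².
√(D² + v²x²) = √(0.557² + 0.0899² × 46.2²) = 4.191; v² = 0.00808201.
t = (4.191 − 0.557)/0.00808201 = 450 days (vs. the pure-advection estimate x/v = 514 d).

450 days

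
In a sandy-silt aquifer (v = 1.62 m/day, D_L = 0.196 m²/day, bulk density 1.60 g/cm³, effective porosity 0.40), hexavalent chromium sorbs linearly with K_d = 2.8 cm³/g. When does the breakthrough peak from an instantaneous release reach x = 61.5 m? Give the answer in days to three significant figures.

Retardation factor R = 1 + ρ_b·K_d/n = 1 + 1.60 × 2.8/0.40 = 12.20.
Sorption retards both mechanisms: v_R = v/R = 0.1328 m/day, D_R = D/R = 0.01607 m²/day.
Peak time from v_R²t² + 2D_R t − x² = 0: t = (√(D_R² + v_R²x²) − D_R)/v_R².
√(D_R² + v_R²x²) = √(0.01607² + 0.1328² × 61.5²) = 8.167; v_R² = 0.01764.
t = (8.167 − 0.01607)/0.01764 = 462 days.

462 days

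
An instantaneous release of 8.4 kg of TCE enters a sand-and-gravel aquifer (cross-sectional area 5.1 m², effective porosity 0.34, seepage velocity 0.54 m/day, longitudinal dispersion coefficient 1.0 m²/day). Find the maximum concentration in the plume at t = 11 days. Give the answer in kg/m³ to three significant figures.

The peak of an instantaneous 1D plume sits at x = vt; there the Gaussian factor is 1 and C_max = M/(n_e·A·√(4πDt)), where n_e·A is the pore area the mass is dissolved in.
√(4πDt) = √(4π × 1.0 × 11) = 11.76 m, so C_max = 8.4/(0.34 × 5.1 × 11.76) = 0.412 kg/m³.

0.412 kg/m³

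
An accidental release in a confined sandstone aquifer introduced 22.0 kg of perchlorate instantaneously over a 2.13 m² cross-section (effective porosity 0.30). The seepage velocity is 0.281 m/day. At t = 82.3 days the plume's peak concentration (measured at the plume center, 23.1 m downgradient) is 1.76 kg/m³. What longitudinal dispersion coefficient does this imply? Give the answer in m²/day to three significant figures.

0.370 m²/day

At the plume center C_max = M/(n_e·A·√(4πDt)), so D = M²/(4πt·(n_e·A·C_max)²).
n_e·A·C_max = 0.30 × 2.13 × 1.76 = 1.125 kg/m.
D = 22.0²/(4π × 82.3 × 1.125²) = 0.370 m²/day.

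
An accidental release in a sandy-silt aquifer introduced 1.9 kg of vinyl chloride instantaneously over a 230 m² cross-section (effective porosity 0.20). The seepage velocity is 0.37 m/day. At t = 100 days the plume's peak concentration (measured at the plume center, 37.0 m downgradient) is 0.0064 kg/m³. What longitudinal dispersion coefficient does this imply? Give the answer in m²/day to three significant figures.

0.0331 m²/day

At the plume center C_max = M/(n_e·A·√(4πDt)), so D = M²/(4πt·(n_e·A·C_max)²).
n_e·A·C_max = 0.20 × 230 × 0.0064 = 0.2944 kg/m.
D = 1.9²/(4π × 100 × 0.2944²) = 0.0331 m²/day.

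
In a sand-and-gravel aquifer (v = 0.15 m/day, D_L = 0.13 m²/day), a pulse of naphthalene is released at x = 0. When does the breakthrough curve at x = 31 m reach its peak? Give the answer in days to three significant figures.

For the 1D instantaneous-source solution, setting ∂C/∂t = 0 at fixed x gives v²t² + 2Dt − x² = 0, so t = (√(D² + v²x²) − D)/v².
√(D² + v²x²) = √(0.13² + 0.15² × 31²) = 4.652; v² = 0.0225.
t = (4.652 − 0.13)/0.0225 = 201 days (vs. the pure-advection estimate x/v = 207 d).

201 days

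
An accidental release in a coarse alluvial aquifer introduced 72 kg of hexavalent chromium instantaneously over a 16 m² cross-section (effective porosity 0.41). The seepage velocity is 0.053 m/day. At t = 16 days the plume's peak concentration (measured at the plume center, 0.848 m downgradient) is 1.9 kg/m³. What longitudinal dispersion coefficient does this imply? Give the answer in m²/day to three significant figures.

0.166 m²/day

At the plume center C_max = M/(n_e·A·√(4πDt)), so D = M²/(4πt·(n_e·A·C_max)²).
n_e·A·C_max = 0.41 × 16 × 1.9 = 12.46 kg/m.
D = 72²/(4π × 16 × 12.46²) = 0.166 m²/day.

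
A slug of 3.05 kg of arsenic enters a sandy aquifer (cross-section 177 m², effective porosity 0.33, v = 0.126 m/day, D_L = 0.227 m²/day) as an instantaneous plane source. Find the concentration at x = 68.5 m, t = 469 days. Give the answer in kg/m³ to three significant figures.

For an instantaneous plane source, C(x,t) = M/(n_e·A·√(4πDt)) · exp(−(x−vt)²/(4Dt)), with n_e·A the pore (flow) area.
Plume center vt = 0.126 × 469 = 59.094 m, so the well at 68.5 m is 9.406 m downgradient of the peak.
√(4πDt) = 36.58 m, giving peak height M/(n_e·A·√(4πDt)) = 3.05/(0.33 × 177 × 36.58) = 0.001427 kg/m³.
(x−vt)²/(4Dt) = (9.406)²/(4 × 0.227 × 469) = 0.2078; exp(−0.2078) = 0.8124.
C = 0.001427 × 0.8124 = 0.00116 kg/m³.

0.00116 kg/m³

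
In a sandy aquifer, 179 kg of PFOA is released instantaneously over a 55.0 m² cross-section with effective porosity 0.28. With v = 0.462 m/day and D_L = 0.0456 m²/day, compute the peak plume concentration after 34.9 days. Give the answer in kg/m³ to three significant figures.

The peak of an instantaneous 1D plume sits at x = vt; there the Gaussian factor is 1 and C_max = M/(n_e·A·√(4πDt)), where n_e·A is the pore area the mass is dissolved in.
√(4πDt) = √(4π × 0.0456 × 34.9) = 4.472 m, so C_max = 179/(0.28 × 55.0 × 4.472) = 2.60 kg/m³.

2.60 kg/m³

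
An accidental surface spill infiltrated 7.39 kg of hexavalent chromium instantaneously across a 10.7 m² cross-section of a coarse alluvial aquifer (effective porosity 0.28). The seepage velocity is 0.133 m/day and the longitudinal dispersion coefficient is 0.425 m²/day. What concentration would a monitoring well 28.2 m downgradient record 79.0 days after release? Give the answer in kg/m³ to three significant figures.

0.0117 kg/m³

For an instantaneous plane source, C(x,t) = M/(n_e·A·√(4πDt)) · exp(−(x−vt)²/(4Dt)), with n_e·A the pore (flow) area.
Plume center vt = 0.133 × 79.0 = 10.507 m, so the well at 28.2 m is 17.693 m downgradient of the peak.
√(4πDt) = 20.54 m, giving peak height M/(n_e·A·√(4πDt)) = 7.39/(0.28 × 10.7 × 20.54) = 0.1201 kg/m³.
(x−vt)²/(4Dt) = (17.693)²/(4 × 0.425 × 79.0) = 2.331; exp(−2.331) = 0.09720.
C = 0.1201 × 0.09720 = 0.0117 kg/m³.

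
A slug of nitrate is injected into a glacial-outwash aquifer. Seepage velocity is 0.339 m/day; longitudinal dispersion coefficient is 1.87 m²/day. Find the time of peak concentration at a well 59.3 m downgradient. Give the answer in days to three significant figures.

159 days

For the 1D instantaneous-source solution, setting ∂C/∂t = 0 at fixed x gives v²t² + 2Dt − x² = 0, so t = (√(D² + v²x²) − D)/v².
√(D² + v²x²) = √(1.87² + 0.339² × 59.3²) = 20.19; v² = 0.114921.
t = (20.19 − 1.87)/0.114921 = 159 days (vs. the pure-advection estimate x/v = 175 d).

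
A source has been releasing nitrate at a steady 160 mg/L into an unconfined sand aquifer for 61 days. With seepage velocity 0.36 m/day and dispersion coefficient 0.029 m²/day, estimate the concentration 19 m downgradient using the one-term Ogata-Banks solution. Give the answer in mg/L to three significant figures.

151 mg/L

For a continuous step input, C/C₀ ≈ ½·erfc((x−vt)/(2√(Dt))).
vt = 0.36 × 61 = 21.96 m and 2√(Dt) = 2√(0.029 × 61) = 2.660 m.
Argument (x−vt)/(2√(Dt)) = (19 − 21.96)/2.660 = -1.113; ½·erfc(-1.113) = 0.9423.
C = 160 × 0.9423 = 151 mg/L.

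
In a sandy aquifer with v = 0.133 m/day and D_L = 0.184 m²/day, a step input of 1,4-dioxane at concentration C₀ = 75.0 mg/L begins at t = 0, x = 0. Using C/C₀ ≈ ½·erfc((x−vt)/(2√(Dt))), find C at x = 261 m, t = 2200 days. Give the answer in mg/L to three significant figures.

For a continuous step input, C/C₀ ≈ ½·erfc((x−vt)/(2√(Dt))).
vt = 0.133 × 2200 = 292.6 m and 2√(Dt) = 2√(0.184 × 2200) = 40.24 m.
Argument (x−vt)/(2√(Dt)) = (261 − 292.6)/40.24 = -0.7853; ½·erfc(-0.7853) = 0.8666.
C = 75.0 × 0.8666 = 65.0 mg/L.

65.0 mg/L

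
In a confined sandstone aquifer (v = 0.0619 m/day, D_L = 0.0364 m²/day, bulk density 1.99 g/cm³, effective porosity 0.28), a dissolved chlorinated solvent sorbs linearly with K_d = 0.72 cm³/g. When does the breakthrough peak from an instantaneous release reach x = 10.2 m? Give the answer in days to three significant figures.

952 days

Retardation factor R = 1 + ρ_b·K_d/n = 1 + 1.99 × 0.72/0.28 = 6.117.
Sorption retards both mechanisms: v_R = v/R = 0.01012 m/day, D_R = D/R = 0.005951 m²/day.
Peak time from v_R²t² + 2D_R t − x² = 0: t = (√(D_R² + v_R²x²) − D_R)/v_R².
√(D_R² + v_R²x²) = √(0.005951² + 0.01012² × 10.2²) = 0.1034; v_R² = 0.0001024.
t = (0.1034 − 0.005951)/0.0001024 = 952 days.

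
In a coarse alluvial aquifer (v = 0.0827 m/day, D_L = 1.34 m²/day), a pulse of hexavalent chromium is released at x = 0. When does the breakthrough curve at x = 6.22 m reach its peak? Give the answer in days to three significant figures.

For the 1D instantaneous-source solution, setting ∂C/∂t = 0 at fixed x gives v²t² + 2Dt − x² = 0, so t = (√(D² + v²x²) − D)/v².
√(D² + v²x²) = √(1.34² + 0.0827² × 6.22²) = 1.435; v² = 0.00683929.
t = (1.435 − 1.34)/0.00683929 = 13.9 days (vs. the pure-advection estimate x/v = 75.2 d).

13.9 days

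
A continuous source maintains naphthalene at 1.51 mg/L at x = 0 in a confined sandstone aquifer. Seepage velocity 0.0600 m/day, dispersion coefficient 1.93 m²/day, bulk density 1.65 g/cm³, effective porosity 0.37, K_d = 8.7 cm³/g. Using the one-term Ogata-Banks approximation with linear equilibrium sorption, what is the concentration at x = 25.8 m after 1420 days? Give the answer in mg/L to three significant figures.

Retardation factor R = 1 + ρ_b·K_d/n = 1 + 1.65 × 8.7/0.37 = 39.80.
Sorption retards both mechanisms: v_R = v/R = 0.001508 m/day, D_R = D/R = 0.04849 m²/day.
v_R·t = 0.001508 × 1420 = 2.14136 m; 2√(D_R t) = 16.60 m; argument = (25.8 − 2.14136)/16.60 = 1.425.
C = C₀ × ½·erfc(1.425) = 1.51 × 0.02194 = 0.0331 mg/L.

0.0331 mg/L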